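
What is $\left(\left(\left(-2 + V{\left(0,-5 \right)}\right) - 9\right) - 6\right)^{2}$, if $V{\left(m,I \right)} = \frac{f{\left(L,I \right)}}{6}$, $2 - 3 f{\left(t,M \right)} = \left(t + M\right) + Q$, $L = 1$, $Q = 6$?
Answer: $289$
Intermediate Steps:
$f{\left(t,M \right)} = - \frac{4}{3} - \frac{M}{3} - \frac{t}{3}$ ($f{\left(t,M \right)} = \frac{2}{3} - \frac{\left(t + M\right) + 6}{3} = \frac{2}{3} - \frac{\left(M + t\right) + 6}{3} = \frac{2}{3} - \frac{6 + M + t}{3} = \frac{2}{3} - \left(2 + \frac{M}{3} + \frac{t}{3}\right) = - \frac{4}{3} - \frac{M}{3} - \frac{t}{3}$)
$V{\left(m,I \right)} = - \frac{5}{18} - \frac{I}{18}$ ($V{\left(m,I \right)} = \frac{- \frac{4}{3} - \frac{I}{3} - \frac{1}{3}}{6} = \left(- \frac{4}{3} - \frac{I}{3} - \frac{1}{3}\right) \frac{1}{6} = \left(- \frac{5}{3} - \frac{I}{3}\right) \frac{1}{6} = - \frac{5}{18} - \frac{I}{18}$)
$\left(\left(\left(-2 + V{\left(0,-5 \right)}\right) - 9\right) - 6\right)^{2} = \left(\left(\left(-2 - 0\right) - 9\right) - 6\right)^{2} = \left(\left(\left(-2 + \left(- \frac{5}{18} + \frac{5}{18}\right)\right) - 9\right) - 6\right)^{2} = \left(\left(\left(-2 + 0\right) - 9\right) - 6\right)^{2} = \left(\left(-2 - 9\right) - 6\right)^{2} = \left(-11 - 6\right)^{2} = \left(-17\right)^{2} = 289$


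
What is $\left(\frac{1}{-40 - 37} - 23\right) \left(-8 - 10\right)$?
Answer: $\frac{31896}{77} \approx 414.23$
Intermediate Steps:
$\left(\frac{1}{-40 - 37} - 23\right) \left(-8 - 10\right) = \left(\frac{1}{-77} - 23\right) \left(-8 - 10\right) = \left(- \frac{1}{77} - 23\right) \left(-18\right) = \left(- \frac{1772}{77}\right) \left(-18\right) = \frac{31896}{77}$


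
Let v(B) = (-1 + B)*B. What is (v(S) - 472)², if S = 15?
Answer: 68644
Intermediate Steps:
v(B) = B*(-1 + B)
(v(S) - 472)² = (15*(-1 + 15) - 472)² = (15*14 - 472)² = (210 - 472)² = (-262)² = 68644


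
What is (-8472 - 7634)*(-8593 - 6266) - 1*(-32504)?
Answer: 239351558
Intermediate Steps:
(-8472 - 7634)*(-8593 - 6266) - 1*(-32504) = -16106*(-14859) + 32504 = 239319054 + 32504 = 239351558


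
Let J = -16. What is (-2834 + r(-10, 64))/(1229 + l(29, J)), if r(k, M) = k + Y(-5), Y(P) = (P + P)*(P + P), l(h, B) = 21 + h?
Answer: -2744/1279 ≈ -2.1454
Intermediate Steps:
Y(P) = 4*P² (Y(P) = (2*P)*(2*P) = 4*P²)
r(k, M) = 100 + k (r(k, M) = k + 4*(-5)² = k + 4*25 = k + 100 = 100 + k)
(-2834 + r(-10, 64))/(1229 + l(29, J)) = (-2834 + (100 - 10))/(1229 + (21 + 29)) = (-2834 + 90)/(1229 + 50) = -2744/1279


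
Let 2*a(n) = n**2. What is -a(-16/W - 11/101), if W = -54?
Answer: -261121/14873058 ≈ -0.017557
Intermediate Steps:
a(n) = n**2/2
-a(-16/W - 11/101) = -(-16/(-54) - 11/101)**2/2 = -(-16*(-1/54) - 11*1/101)**2/2 = -(8/27 - 11/101)**2/2 = -(511/2727)**2/2 = -261121/(2*7436529) = -1*261121/14873058 = -261121/14873058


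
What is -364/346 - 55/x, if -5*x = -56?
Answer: -57767/9688 ≈ -5.9627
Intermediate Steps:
x = 56/5 (x = -1/5*(-56) = 56/5 ≈ 11.200)
-364/346 - 55/x = -364/346 - 55/56/5 = -364*1/346 - 55*5/56 = -182/173 - 275/56 = -57767/9688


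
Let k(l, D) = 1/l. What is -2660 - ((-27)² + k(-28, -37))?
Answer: -94891/28 ≈ -3389.0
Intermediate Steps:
-2660 - ((-27)² + k(-28, -37)) = -2660 - ((-27)² + 1/(-28)) = -2660 - (729 - 1/28) = -2660 - 1*20411/28 = -2660 - 20411/28 = -94891/28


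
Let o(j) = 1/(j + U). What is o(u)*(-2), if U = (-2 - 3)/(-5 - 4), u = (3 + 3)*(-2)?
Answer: 18/103 ≈ 0.17476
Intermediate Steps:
u = -12 (u = 6*(-2) = -12)
U = 5/9 (U = -5/(-9) = -5*(-1/9) = 5/9 ≈ 0.55556)
o(j) = 1/(5/9 + j) (o(j) = 1/(j + 5/9) = 1/(5/9 + j))
o(u)*(-2) = (9/(5 + 9*(-12)))*(-2) = (9/(5 - 108))*(-2) = (9/(-103))*(-2) = (9*(-1/103))*(-2) = -9/103*(-2) = 18/103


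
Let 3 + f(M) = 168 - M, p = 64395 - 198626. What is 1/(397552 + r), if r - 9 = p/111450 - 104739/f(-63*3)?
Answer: 3287775/1306114393498 ≈ 2.5172e-6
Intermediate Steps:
p = -134231
f(M) = 165 - M (f(M) = -3 + (168 - M) = 165 - M)
r = -947133302/3287775 (r = 9 + (-134231/111450 - 104739/(165 - (-63)*3)) = 9 + (-134231*1/111450 - 104739/(165 - 1*(-189))) = 9 + (-134231/111450 - 104739/(165 + 189)) = 9 + (-134231/111450 - 104739/354) = 9 + (-134231/111450 - 104739*1/354) = 9 + (-134231/111450 - 34913/118) = 9 - 976723277/3287775 = -947133302/3287775 ≈ -288.08)
1/(397552 + r) = 1/(397552 - 947133302/3287775) = 1/(1306114393498/3287775) = 3287775/1306114393498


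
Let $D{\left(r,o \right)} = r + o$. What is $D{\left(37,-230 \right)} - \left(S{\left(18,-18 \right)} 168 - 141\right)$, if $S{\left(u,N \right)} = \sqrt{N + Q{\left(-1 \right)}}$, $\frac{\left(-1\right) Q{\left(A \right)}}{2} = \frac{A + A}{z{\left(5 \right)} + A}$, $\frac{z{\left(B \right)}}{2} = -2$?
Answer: $-52 - \frac{168 i \sqrt{470}}{5} \approx -52.0 - 728.43 i$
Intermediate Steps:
$z{\left(B \right)} = -4$ ($z{\left(B \right)} = 2 \left(-2\right) = -4$)
$Q{\left(A \right)} = - \frac{4 A}{-4 + A}$ ($Q{\left(A \right)} = - 2 \frac{A + A}{-4 + A} = - 2 \frac{2 A}{-4 + A} = - \frac{4 A}{-4 + A}$)
$D{\left(r,o \right)} = o + r$
$S{\left(u,N \right)} = \sqrt{- \frac{4}{5} + N}$ ($S{\left(u,N \right)} = \sqrt{N - - \frac{4}{-4 - 1}} = \sqrt{N - - \frac{4}{-5}} = \sqrt{N - \left(-4\right) \left(- \frac{1}{5}\right)} = \sqrt{N - \frac{4}{5}} = \sqrt{- \frac{4}{5} + N}$)
$D{\left(37,-230 \right)} - \left(S{\left(18,-18 \right)} 168 - 141\right) = \left(-230 + 37\right) - \left(\frac{\sqrt{-20 + 25 \left(-18\right)}}{5} \cdot 168 - 141\right) = -193 - \left(\frac{\sqrt{-20 - 450}}{5} \cdot 168 + \left(-162 + 21\right)\right) = -193 - \left(\frac{\sqrt{-470}}{5} \cdot 168 - 141\right) = -193 - \left(\frac{i \sqrt{470}}{5} \cdot 168 - 141\right) = -193 - \left(\frac{168 i \sqrt{470}}{5} - 141\right) = -193 - \left(-141 + \frac{168 i \sqrt{470}}{5}\right) = -193 + \left(141 - \frac{168 i \sqrt{470}}{5}\right) = -52 - \frac{168 i \sqrt{470}}{5}$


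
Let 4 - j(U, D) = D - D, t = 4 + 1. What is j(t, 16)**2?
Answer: 16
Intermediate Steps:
t = 5
j(U, D) = 4 (j(U, D) = 4 - (D - D) = 4 - 1*0 = 4 + 0 = 4)
j(t, 16)**2 = 4**2 = 16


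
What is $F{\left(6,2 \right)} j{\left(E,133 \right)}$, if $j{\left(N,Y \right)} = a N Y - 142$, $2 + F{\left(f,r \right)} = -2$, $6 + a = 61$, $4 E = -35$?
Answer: $256593$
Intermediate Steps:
$E = - \frac{35}{4}$ ($E = \frac{1}{4} \left(-35\right) = - \frac{35}{4} \approx -8.75$)
$a = 55$ ($a = -6 + 61 = 55$)
$F{\left(f,r \right)} = -4$ ($F{\left(f,r \right)} = -2 - 2 = -4$)
$j{\left(N,Y \right)} = -142 + 55 N Y$ ($j{\left(N,Y \right)} = 55 N Y - 142 = -142 + 55 N Y$)
$F{\left(6,2 \right)} j{\left(E,133 \right)} = - 4 \left(-142 + 55 \left(- \frac{35}{4}\right) 133\right) = - 4 \left(-142 - \frac{256025}{4}\right) = \left(-4\right) \left(- \frac{256593}{4}\right) = 256593$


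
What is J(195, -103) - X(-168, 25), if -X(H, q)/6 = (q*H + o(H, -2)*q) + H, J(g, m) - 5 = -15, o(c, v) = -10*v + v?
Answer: -23518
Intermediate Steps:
o(c, v) = -9*v
J(g, m) = -10 (J(g, m) = 5 - 15 = -10)
X(H, q) = -108*q - 6*H - 6*H*q (X(H, q) = -6*((q*H + (-9*(-2))*q) + H) = -6*((H*q + 18*q) + H) = -6*((18*q + H*q) + H) = -6*(H + 18*q + H*q) = -108*q - 6*H - 6*H*q)
J(195, -103) - X(-168, 25) = -10 - (-108*25 - 6*(-168) - 6*(-168)*25) = -10 - (-2700 + 1008 + 25200) = -10 - 1*23508 = -10 - 23508 = -23518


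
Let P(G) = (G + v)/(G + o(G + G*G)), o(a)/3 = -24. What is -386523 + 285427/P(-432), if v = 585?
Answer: -22554803/17 ≈ -1.3268e+6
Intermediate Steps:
o(a) = -72 (o(a) = 3*(-24) = -72)
P(G) = (585 + G)/(-72 + G) (P(G) = (G + 585)/(G - 72) = (585 + G)/(-72 + G))
-386523 + 285427/P(-432) = -386523 + 285427/(((585 - 432)/(-72 - 432))) = -386523 + 285427/((153/(-504))) = -386523 + 285427/((-1/504*153)) = -386523 + 285427/(-17/56) = -386523 + 285427*(-56/17) = -386523 - 15983912/17 = -22554803/17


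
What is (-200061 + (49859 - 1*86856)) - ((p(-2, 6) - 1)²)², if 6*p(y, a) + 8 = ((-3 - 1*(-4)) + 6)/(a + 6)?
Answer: -6371334453889/26873856 ≈ -2.3708e+5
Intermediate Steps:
p(y, a) = -4/3 + 7/(6*(6 + a)) (p(y, a) = -4/3 + (((-3 - 1*(-4)) + 6)/(a + 6))/6 = -4/3 + (((-3 + 4) + 6)/(6 + a))/6 = -4/3 + ((1 + 6)/(6 + a))/6 = -4/3 + (7/(6 + a))/6 = -4/3 + 7/(6*(6 + a)))
(-200061 + (49859 - 1*86856)) - ((p(-2, 6) - 1)²)² = (-200061 + (49859 - 1*86856)) - (((-41 - 8*6)/(6*(6 + 6)) - 1)²)² = (-200061 + (49859 - 86856)) - (((⅙)*(-41 - 48)/12 - 1)²)² = (-200061 - 36997) - (((⅙)*(1/12)*(-89) - 1)²)² = -237058 - ((-89/72 - 1)²)² = -237058 - ((-161/72)²)² = -237058 - (25921/5184)² = -237058 - 1*671898241/26873856 = -237058 - 671898241/26873856 = -6371334453889/26873856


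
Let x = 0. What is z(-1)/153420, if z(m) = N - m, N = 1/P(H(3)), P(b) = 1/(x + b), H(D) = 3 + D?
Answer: 7/153420 ≈ 4.5626e-5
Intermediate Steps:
P(b) = 1/b (P(b) = 1/(0 + b) = 1/b)
N = 6 (N = 1/(1/(3 + 3)) = 1/(1/6) = 1/(⅙) = 6)
z(m) = 6 - m
z(-1)/153420 = (6 - 1*(-1))/153420 = (6 + 1)*(1/153420) = 7*(1/153420) = 7/153420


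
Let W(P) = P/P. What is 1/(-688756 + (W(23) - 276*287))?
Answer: -1/767967 ≈ -1.3021e-6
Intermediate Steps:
W(P) = 1
1/(-688756 + (W(23) - 276*287)) = 1/(-688756 + (1 - 276*287)) = 1/(-688756 + (1 - 79212)) = 1/(-688756 - 79211) = 1/(-767967) = -1/767967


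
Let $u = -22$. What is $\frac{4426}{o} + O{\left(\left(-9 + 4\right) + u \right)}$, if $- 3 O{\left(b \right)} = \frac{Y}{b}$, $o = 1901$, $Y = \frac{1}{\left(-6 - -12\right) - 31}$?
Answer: $\frac{8960749}{3849525} \approx 2.3278$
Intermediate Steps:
$Y = - \frac{1}{25}$ ($Y = \frac{1}{\left(-6 + 12\right) - 31} = \frac{1}{6 - 31} = \frac{1}{-25} = - \frac{1}{25} \approx -0.04$)
$O{\left(b \right)} = \frac{1}{75 b}$ ($O{\left(b \right)} = - \frac{\left(- \frac{1}{25}\right) \frac{1}{b}}{3} = \frac{1}{75 b}$)
$\frac{4426}{o} + O{\left(\left(-9 + 4\right) + u \right)} = \frac{4426}{1901} + \frac{1}{75 \left(\left(-9 + 4\right) - 22\right)} = 4426 \cdot \frac{1}{1901} + \frac{1}{75 \left(-5 - 22\right)} = \frac{4426}{1901} + \frac{1}{75 \left(-27\right)} = \frac{4426}{1901} + \frac{1}{75} \left(- \frac{1}{27}\right) = \frac{4426}{1901} - \frac{1}{2025} = \frac{8960749}{3849525}$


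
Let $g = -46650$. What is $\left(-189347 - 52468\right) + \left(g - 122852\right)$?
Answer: $-411317$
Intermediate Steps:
$\left(-189347 - 52468\right) + \left(g - 122852\right) = \left(-189347 - 52468\right) - 169502 = -241815 - 169502 = -411317$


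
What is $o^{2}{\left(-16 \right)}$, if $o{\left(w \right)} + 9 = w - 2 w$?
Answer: $49$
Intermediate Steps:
$o{\left(w \right)} = -9 - w$ ($o{\left(w \right)} = -9 + \left(w - 2 w\right) = -9 - w$)
$o^{2}{\left(-16 \right)} = \left(-9 - -16\right)^{2} = \left(-9 + 16\right)^{2} = 7^{2} = 49$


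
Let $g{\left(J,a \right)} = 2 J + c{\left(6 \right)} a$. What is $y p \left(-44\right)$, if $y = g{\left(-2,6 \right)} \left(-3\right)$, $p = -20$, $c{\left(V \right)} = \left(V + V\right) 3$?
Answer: $-559680$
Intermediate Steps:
$c{\left(V \right)} = 6 V$ ($c{\left(V \right)} = 2 V 3 = 6 V$)
$g{\left(J,a \right)} = 2 J + 36 a$ ($g{\left(J,a \right)} = 2 J + 6 \cdot 6 a = 2 J + 36 a$)
$y = -636$ ($y = \left(2 \left(-2\right) + 36 \cdot 6\right) \left(-3\right) = \left(-4 + 216\right) \left(-3\right) = 212 \left(-3\right) = -636$)
$y p \left(-44\right) = \left(-636\right) \left(-20\right) \left(-44\right) = 12720 \left(-44\right) = -559680$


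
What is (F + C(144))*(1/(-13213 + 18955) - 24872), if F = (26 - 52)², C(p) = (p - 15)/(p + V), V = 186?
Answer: -1180651795141/70180 ≈ -1.6823e+7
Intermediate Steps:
C(p) = (-15 + p)/(186 + p) (C(p) = (p - 15)/(p + 186) = (-15 + p)/(186 + p))
F = 676 (F = (-26)² = 676)
(F + C(144))*(1/(-13213 + 18955) - 24872) = (676 + (-15 + 144)/(186 + 144))*(1/(-13213 + 18955) - 24872) = (676 + 129/330)*(1/5742 - 24872) = (676 + (1/330)*129)*(1/5742 - 24872) = (676 + 43/110)*(-142815023/5742) = (74403/110)*(-142815023/5742) = -1180651795141/70180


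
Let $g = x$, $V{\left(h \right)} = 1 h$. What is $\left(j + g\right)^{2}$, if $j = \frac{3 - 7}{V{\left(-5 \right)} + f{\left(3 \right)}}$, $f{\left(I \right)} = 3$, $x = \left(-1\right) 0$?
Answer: $4$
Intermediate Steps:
$x = 0$
$V{\left(h \right)} = h$
$g = 0$
$j = 2$ ($j = \frac{3 - 7}{-5 + 3} = - \frac{4}{-2} = \left(-4\right) \left(- \frac{1}{2}\right) = 2$)
$\left(j + g\right)^{2} = \left(2 + 0\right)^{2} = 2^{2} = 4$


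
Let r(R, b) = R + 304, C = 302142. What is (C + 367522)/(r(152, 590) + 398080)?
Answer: 83708/49817 ≈ 1.6803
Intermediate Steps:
r(R, b) = 304 + R
(C + 367522)/(r(152, 590) + 398080) = (302142 + 367522)/((304 + 152) + 398080) = 669664/(456 + 398080) = 669664/398536 = 669664*(1/398536) = 83708/49817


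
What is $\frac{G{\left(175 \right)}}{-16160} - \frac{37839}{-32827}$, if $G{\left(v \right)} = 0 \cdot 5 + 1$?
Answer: $\frac{611445413}{530484320} \approx 1.1526$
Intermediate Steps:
$G{\left(v \right)} = 1$ ($G{\left(v \right)} = 0 + 1 = 1$)
$\frac{G{\left(175 \right)}}{-16160} - \frac{37839}{-32827} = 1 \frac{1}{-16160} - \frac{37839}{-32827} = 1 \left(- \frac{1}{16160}\right) - - \frac{37839}{32827} = - \frac{1}{16160} + \frac{37839}{32827} = \frac{611445413}{530484320}$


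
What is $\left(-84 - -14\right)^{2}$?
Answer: $4900$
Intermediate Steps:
$\left(-84 - -14\right)^{2} = \left(-84 + 14\right)^{2} = \left(-70\right)^{2} = 4900$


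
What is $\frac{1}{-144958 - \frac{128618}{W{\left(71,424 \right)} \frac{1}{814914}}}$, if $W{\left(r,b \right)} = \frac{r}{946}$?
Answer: $- \frac{71}{99152738266010} \approx -7.1607 \cdot 10^{-13}$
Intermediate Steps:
$W{\left(r,b \right)} = \frac{r}{946}$ ($W{\left(r,b \right)} = r \frac{1}{946} = \frac{r}{946}$)
$\frac{1}{-144958 - \frac{128618}{W{\left(71,424 \right)} \frac{1}{814914}}} = \frac{1}{-144958 - \frac{128618}{\frac{1}{946} \cdot 71 \cdot \frac{1}{814914}}} = \frac{1}{-144958 - \frac{128618}{\frac{71}{946} \cdot \frac{1}{814914}}} = \frac{1}{-144958 - \frac{128618}{\frac{71}{770908644}}} = \frac{1}{-144958 - \frac{99152727973992}{71}} = \frac{1}{- \frac{99152738266010}{71}} = - \frac{71}{99152738266010}$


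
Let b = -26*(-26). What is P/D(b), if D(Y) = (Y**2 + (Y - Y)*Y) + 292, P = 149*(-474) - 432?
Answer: -35529/228634 ≈ -0.15540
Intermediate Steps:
b = 676
P = -71058 (P = -70626 - 432 = -71058)
D(Y) = 292 + Y**2 (D(Y) = (Y**2 + 0*Y) + 292 = (Y**2 + 0) + 292 = Y**2 + 292 = 292 + Y**2)
P/D(b) = -71058/(292 + 676**2) = -71058/(292 + 456976) = -71058/457268 = -71058*1/457268 = -35529/228634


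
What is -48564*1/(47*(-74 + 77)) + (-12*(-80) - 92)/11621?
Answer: -188079952/546187 ≈ -344.35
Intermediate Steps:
-48564*1/(47*(-74 + 77)) + (-12*(-80) - 92)/11621 = -48564/(3*47) + (960 - 92)*(1/11621) = -48564/141 + 868*(1/11621) = -48564*1/141 + 868/11621 = -16188/47 + 868/11621 = -188079952/546187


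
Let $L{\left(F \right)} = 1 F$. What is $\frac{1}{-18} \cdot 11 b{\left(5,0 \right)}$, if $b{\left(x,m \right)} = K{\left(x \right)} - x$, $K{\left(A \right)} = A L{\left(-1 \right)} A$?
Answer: $\frac{55}{3} \approx 18.333$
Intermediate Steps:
$L{\left(F \right)} = F$
$K{\left(A \right)} = - A^{2}$ ($K{\left(A \right)} = A \left(-1\right) A = - A A = - A^{2}$)
$b{\left(x,m \right)} = - x - x^{2}$ ($b{\left(x,m \right)} = - x^{2} - x = - x - x^{2}$)
$\frac{1}{-18} \cdot 11 b{\left(5,0 \right)} = \frac{1}{-18} \cdot 11 \cdot 5 \left(-1 - 5\right) = \left(- \frac{1}{18}\right) 11 \cdot 5 \left(-1 - 5\right) = - \frac{11 \cdot 5 \left(-6\right)}{18} = \left(- \frac{11}{18}\right) \left(-30\right) = \frac{55}{3}$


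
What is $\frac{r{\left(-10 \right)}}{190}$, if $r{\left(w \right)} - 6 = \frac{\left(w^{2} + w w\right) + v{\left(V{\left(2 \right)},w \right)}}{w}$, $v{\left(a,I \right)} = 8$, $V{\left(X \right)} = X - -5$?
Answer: $- \frac{37}{475} \approx -0.077895$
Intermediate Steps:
$V{\left(X \right)} = 5 + X$ ($V{\left(X \right)} = X + 5 = 5 + X$)
$r{\left(w \right)} = 6 + \frac{8 + 2 w^{2}}{w}$ ($r{\left(w \right)} = 6 + \frac{\left(w^{2} + w w\right) + 8}{w} = 6 + \frac{\left(w^{2} + w^{2}\right) + 8}{w} = 6 + \frac{2 w^{2} + 8}{w} = 6 + \frac{8 + 2 w^{2}}{w}$)
$\frac{r{\left(-10 \right)}}{190} = \frac{6 + 2 \left(-10\right) + \frac{8}{-10}}{190} = \frac{6 - 20 + 8 \left(- \frac{1}{10}\right)}{190} = \frac{6 - 20 - \frac{4}{5}}{190} = \frac{1}{190} \left(- \frac{74}{5}\right) = - \frac{37}{475}$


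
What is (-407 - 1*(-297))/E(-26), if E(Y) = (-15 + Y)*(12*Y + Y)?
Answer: -55/6929 ≈ -0.0079377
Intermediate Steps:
E(Y) = 13*Y*(-15 + Y) (E(Y) = (-15 + Y)*(13*Y) = 13*Y*(-15 + Y))
(-407 - 1*(-297))/E(-26) = (-407 - 1*(-297))/((13*(-26)*(-15 - 26))) = (-407 + 297)/((13*(-26)*(-41))) = -110/13858 = -110*1/13858 = -55/6929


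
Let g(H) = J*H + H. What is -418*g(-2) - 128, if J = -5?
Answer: -3472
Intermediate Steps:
g(H) = -4*H (g(H) = -5*H + H = -4*H)
-418*g(-2) - 128 = -(-1672)*(-2) - 128 = -418*8 - 128 = -3344 - 128 = -3472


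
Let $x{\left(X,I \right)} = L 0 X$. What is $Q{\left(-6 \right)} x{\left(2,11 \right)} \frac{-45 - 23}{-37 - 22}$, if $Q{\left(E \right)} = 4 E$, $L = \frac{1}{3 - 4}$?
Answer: $0$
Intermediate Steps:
$L = -1$ ($L = \frac{1}{-1} = -1$)
$x{\left(X,I \right)} = 0$ ($x{\left(X,I \right)} = \left(-1\right) 0 X = 0 X = 0$)
$Q{\left(-6 \right)} x{\left(2,11 \right)} \frac{-45 - 23}{-37 - 22} = 4 \left(-6\right) 0 \frac{-45 - 23}{-37 - 22} = \left(-24\right) 0 \left(- \frac{68}{-59}\right) = 0 \left(\left(-68\right) \left(- \frac{1}{59}\right)\right) = 0 \cdot \frac{68}{59} = 0$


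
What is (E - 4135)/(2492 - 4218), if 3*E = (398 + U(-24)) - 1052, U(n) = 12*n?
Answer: 4449/1726 ≈ 2.5776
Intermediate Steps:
E = -314 (E = ((398 + 12*(-24)) - 1052)/3 = ((398 - 288) - 1052)/3 = (110 - 1052)/3 = (⅓)*(-942) = -314)
(E - 4135)/(2492 - 4218) = (-314 - 4135)/(2492 - 4218) = -4449/(-1726) = -4449*(-1/1726) = 4449/1726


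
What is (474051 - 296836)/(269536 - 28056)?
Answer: 35443/48296 ≈ 0.73387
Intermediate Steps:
(474051 - 296836)/(269536 - 28056) = 177215/241480 = 177215*(1/241480) = 35443/48296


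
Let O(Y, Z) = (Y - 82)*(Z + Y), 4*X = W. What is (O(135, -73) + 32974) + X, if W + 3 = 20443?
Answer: 41370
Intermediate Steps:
W = 20440 (W = -3 + 20443 = 20440)
X = 5110 (X = (¼)*20440 = 5110)
O(Y, Z) = (-82 + Y)*(Y + Z)
(O(135, -73) + 32974) + X = ((135² - 82*135 - 82*(-73) + 135*(-73)) + 32974) + 5110 = ((18225 - 11070 + 5986 - 9855) + 32974) + 5110 = (3286 + 32974) + 5110 = 36260 + 5110 = 41370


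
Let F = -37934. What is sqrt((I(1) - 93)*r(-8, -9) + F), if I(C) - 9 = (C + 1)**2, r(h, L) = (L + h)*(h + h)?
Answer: I*sqrt(59694) ≈ 244.32*I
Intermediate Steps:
r(h, L) = 2*h*(L + h) (r(h, L) = (L + h)*(2*h) = 2*h*(L + h))
I(C) = 9 + (1 + C)**2 (I(C) = 9 + (C + 1)**2 = 9 + (1 + C)**2)
sqrt((I(1) - 93)*r(-8, -9) + F) = sqrt(((9 + (1 + 1)**2) - 93)*(2*(-8)*(-9 - 8)) - 37934) = sqrt(((9 + 2**2) - 93)*(2*(-8)*(-17)) - 37934) = sqrt(((9 + 4) - 93)*272 - 37934) = sqrt((13 - 93)*272 - 37934) = sqrt(-80*272 - 37934) = sqrt(-21760 - 37934) = sqrt(-59694) = I*sqrt(59694)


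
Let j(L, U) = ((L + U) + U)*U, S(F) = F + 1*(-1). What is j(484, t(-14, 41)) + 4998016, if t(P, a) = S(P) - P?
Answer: 4997534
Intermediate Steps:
S(F) = -1 + F (S(F) = F - 1 = -1 + F)
t(P, a) = -1 (t(P, a) = (-1 + P) - P = -1)
j(L, U) = U*(L + 2*U) (j(L, U) = (L + 2*U)*U = U*(L + 2*U))
j(484, t(-14, 41)) + 4998016 = -(484 + 2*(-1)) + 4998016 = -(484 - 2) + 4998016 = -1*482 + 4998016 = -482 + 4998016 = 4997534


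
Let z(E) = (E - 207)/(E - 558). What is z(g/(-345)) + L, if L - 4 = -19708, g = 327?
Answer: -1266529502/64279 ≈ -19704.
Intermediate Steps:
L = -19704 (L = 4 - 19708 = -19704)
z(E) = (-207 + E)/(-558 + E)
z(g/(-345)) + L = (-207 + 327/(-345))/(-558 + 327/(-345)) - 19704 = (-207 + 327*(-1/345))/(-558 + 327*(-1/345)) - 19704 = (-207 - 109/115)/(-558 - 109/115) - 19704 = -23914/115/(-64279/115) - 19704 = -115/64279*(-23914/115) - 19704 = 23914/64279 - 19704 = -1266529502/64279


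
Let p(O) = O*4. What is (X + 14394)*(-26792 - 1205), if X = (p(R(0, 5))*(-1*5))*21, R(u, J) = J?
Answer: -344195118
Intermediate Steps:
p(O) = 4*O
X = -2100 (X = ((4*5)*(-1*5))*21 = (20*(-5))*21 = -100*21 = -2100)
(X + 14394)*(-26792 - 1205) = (-2100 + 14394)*(-26792 - 1205) = 12294*(-27997) = -344195118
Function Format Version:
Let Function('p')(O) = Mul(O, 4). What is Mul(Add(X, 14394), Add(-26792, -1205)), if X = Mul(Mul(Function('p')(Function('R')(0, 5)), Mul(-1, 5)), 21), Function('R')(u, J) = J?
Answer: -344195118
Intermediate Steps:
Function('p')(O) = Mul(4, O)
X = -2100 (X = Mul(Mul(Mul(4, 5), Mul(-1, 5)), 21) = Mul(Mul(20, -5), 21) = Mul(-100, 21) = -2100)
Mul(Add(X, 14394), Add(-26792, -1205)) = Mul(Add(-2100, 14394), Add(-26792, -1205)) = Mul(12294, -27997) = -344195118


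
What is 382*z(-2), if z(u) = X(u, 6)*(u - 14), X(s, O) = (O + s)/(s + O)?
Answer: -6112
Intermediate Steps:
X(s, O) = 1 (X(s, O) = (O + s)/(O + s) = 1)
z(u) = -14 + u (z(u) = 1*(u - 14) = 1*(-14 + u) = -14 + u)
382*z(-2) = 382*(-14 - 2) = 382*(-16) = -6112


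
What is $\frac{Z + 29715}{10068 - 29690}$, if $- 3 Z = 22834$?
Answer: $- \frac{66311}{58866} \approx -1.1265$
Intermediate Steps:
$Z = - \frac{22834}{3}$ ($Z = \left(- \frac{1}{3}\right) 22834 = - \frac{22834}{3} \approx -7611.3$)
$\frac{Z + 29715}{10068 - 29690} = \frac{- \frac{22834}{3} + 29715}{10068 - 29690} = \frac{66311}{3 \left(-19622\right)} = \frac{66311}{3} \left(- \frac{1}{19622}\right) = - \frac{66311}{58866}$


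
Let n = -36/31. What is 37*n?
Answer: -1332/31 ≈ -42.968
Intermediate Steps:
n = -36/31 (n = -36*1/31 = -36/31 ≈ -1.1613)
37*n = 37*(-36/31) = -1332/31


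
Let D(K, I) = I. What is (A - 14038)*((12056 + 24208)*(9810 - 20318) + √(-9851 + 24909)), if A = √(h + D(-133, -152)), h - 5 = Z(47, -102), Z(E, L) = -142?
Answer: (14038 - 17*I)*(381062112 - √15058) ≈ 5.3493e+12 - 6.4781e+9*I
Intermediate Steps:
h = -137 (h = 5 - 142 = -137)
A = 17*I (A = √(-137 - 152) = √(-289) = 17*I ≈ 17.0*I)
(A - 14038)*((12056 + 24208)*(9810 - 20318) + √(-9851 + 24909)) = (17*I - 14038)*((12056 + 24208)*(9810 - 20318) + √(-9851 + 24909)) = (-14038 + 17*I)*(36264*(-10508) + √15058) = (-14038 + 17*I)*(-381062112 + √15058) = (-381062112 + √15058)*(-14038 + 17*I)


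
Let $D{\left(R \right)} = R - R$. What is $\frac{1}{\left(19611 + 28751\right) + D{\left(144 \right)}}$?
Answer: $\frac{1}{48362} \approx 2.0677 \cdot 10^{-5}$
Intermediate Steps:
$D{\left(R \right)} = 0$
$\frac{1}{\left(19611 + 28751\right) + D{\left(144 \right)}} = \frac{1}{\left(19611 + 28751\right) + 0} = \frac{1}{48362 + 0} = \frac{1}{48362}$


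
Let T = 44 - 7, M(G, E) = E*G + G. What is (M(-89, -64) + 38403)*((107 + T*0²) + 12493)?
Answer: 554526000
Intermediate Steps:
M(G, E) = G + E*G
T = 37
(M(-89, -64) + 38403)*((107 + T*0²) + 12493) = (-89*(1 - 64) + 38403)*((107 + 37*0²) + 12493) = (-89*(-63) + 38403)*((107 + 37*0) + 12493) = (5607 + 38403)*((107 + 0) + 12493) = 44010*(107 + 12493) = 44010*12600 = 554526000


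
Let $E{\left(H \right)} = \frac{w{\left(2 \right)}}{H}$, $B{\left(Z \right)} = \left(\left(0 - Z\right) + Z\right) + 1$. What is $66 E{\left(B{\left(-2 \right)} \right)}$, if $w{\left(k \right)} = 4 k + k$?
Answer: $660$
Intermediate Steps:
$w{\left(k \right)} = 5 k$
$B{\left(Z \right)} = 1$ ($B{\left(Z \right)} = \left(- Z + Z\right) + 1 = 0 + 1 = 1$)
$E{\left(H \right)} = \frac{10}{H}$ ($E{\left(H \right)} = \frac{5 \cdot 2}{H} = \frac{10}{H}$)
$66 E{\left(B{\left(-2 \right)} \right)} = 66 \cdot \frac{10}{1} = 66 \cdot 10 \cdot 1 = 66 \cdot 10 = 660$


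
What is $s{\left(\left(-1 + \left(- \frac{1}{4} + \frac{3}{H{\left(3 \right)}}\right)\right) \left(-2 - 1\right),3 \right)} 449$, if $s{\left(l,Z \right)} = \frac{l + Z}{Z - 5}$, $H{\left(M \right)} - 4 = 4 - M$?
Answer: $- \frac{44451}{40} \approx -1111.3$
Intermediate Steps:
$H{\left(M \right)} = 8 - M$ ($H{\left(M \right)} = 4 - \left(-4 + M\right) = 8 - M$)
$s{\left(l,Z \right)} = \frac{Z + l}{-5 + Z}$
$s{\left(\left(-1 + \left(- \frac{1}{4} + \frac{3}{H{\left(3 \right)}}\right)\right) \left(-2 - 1\right),3 \right)} 449 = \frac{3 + \left(-1 + \left(- \frac{1}{4} + \frac{3}{8 - 3}\right)\right) \left(-2 - 1\right)}{-5 + 3} \cdot 449 = \frac{3 + \left(-1 + \left(\left(-1\right) \frac{1}{4} + \frac{3}{8 - 3}\right)\right) \left(-3\right)}{-2} \cdot 449 = - \frac{3 + \left(-1 - \left(\frac{1}{4} - \frac{3}{5}\right)\right) \left(-3\right)}{2} \cdot 449 = - \frac{3 + \left(-1 + \left(- \frac{1}{4} + 3 \cdot \frac{1}{5}\right)\right) \left(-3\right)}{2} \cdot 449 = - \frac{3 + \left(-1 + \left(- \frac{1}{4} + \frac{3}{5}\right)\right) \left(-3\right)}{2} \cdot 449 = - \frac{3 + \left(-1 + \frac{7}{20}\right) \left(-3\right)}{2} \cdot 449 = - \frac{3 - - \frac{39}{20}}{2} \cdot 449 = - \frac{3 + \frac{39}{20}}{2} \cdot 449 = \left(- \frac{1}{2}\right) \frac{99}{20} \cdot 449 = \left(- \frac{99}{40}\right) 449 = - \frac{44451}{40}$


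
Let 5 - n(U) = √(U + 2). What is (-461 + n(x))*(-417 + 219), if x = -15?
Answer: 90288 + 198*I*√13 ≈ 90288.0 + 713.9*I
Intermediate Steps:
n(U) = 5 - √(2 + U) (n(U) = 5 - √(U + 2) = 5 - √(2 + U))
(-461 + n(x))*(-417 + 219) = (-461 + (5 - √(2 - 15)))*(-417 + 219) = (-461 + (5 - √(-13)))*(-198) = (-461 + (5 - I*√13))*(-198) = (-456 - I*√13)*(-198) = 90288 + 198*I*√13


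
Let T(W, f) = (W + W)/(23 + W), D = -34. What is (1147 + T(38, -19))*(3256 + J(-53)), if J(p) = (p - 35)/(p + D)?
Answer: 19847384480/5307 ≈ 3.7398e+6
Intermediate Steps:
T(W, f) = 2*W/(23 + W) (T(W, f) = (2*W)/(23 + W) = 2*W/(23 + W))
J(p) = (-35 + p)/(-34 + p) (J(p) = (p - 35)/(p - 34) = (-35 + p)/(-34 + p))
(1147 + T(38, -19))*(3256 + J(-53)) = (1147 + 2*38/(23 + 38))*(3256 + (-35 - 53)/(-34 - 53)) = (1147 + 2*38/61)*(3256 - 88/(-87)) = (1147 + 2*38*(1/61))*(3256 - 1/87*(-88)) = (1147 + 76/61)*(3256 + 88/87) = (70043/61)*(283360/87) = 19847384480/5307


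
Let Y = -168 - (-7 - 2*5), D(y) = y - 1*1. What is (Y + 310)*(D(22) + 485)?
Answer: 80454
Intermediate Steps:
D(y) = -1 + y (D(y) = y - 1 = -1 + y)
Y = -151 (Y = -168 - (-7 - 10) = -168 - 1*(-17) = -168 + 17 = -151)
(Y + 310)*(D(22) + 485) = (-151 + 310)*((-1 + 22) + 485) = 159*(21 + 485) = 159*506 = 80454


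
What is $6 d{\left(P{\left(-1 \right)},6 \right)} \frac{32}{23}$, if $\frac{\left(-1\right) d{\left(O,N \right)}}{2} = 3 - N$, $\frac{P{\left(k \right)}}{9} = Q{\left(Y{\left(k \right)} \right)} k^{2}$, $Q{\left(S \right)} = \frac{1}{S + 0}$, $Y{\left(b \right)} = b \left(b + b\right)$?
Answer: $\frac{1152}{23} \approx 50.087$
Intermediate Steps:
$Y{\left(b \right)} = 2 b^{2}$ ($Y{\left(b \right)} = b 2 b = 2 b^{2}$)
$Q{\left(S \right)} = \frac{1}{S}$
$P{\left(k \right)} = \frac{9}{2}$ ($P{\left(k \right)} = 9 \frac{k^{2}}{2 k^{2}} = 9 \frac{1}{2 k^{2}} k^{2} = 9 \cdot \frac{1}{2} = \frac{9}{2}$)
$d{\left(O,N \right)} = -6 + 2 N$ ($d{\left(O,N \right)} = - 2 \left(3 - N\right) = -6 + 2 N$)
$6 d{\left(P{\left(-1 \right)},6 \right)} \frac{32}{23} = 6 \left(-6 + 2 \cdot 6\right) \frac{32}{23} = 6 \left(-6 + 12\right) 32 \cdot \frac{1}{23} = 6 \cdot 6 \cdot \frac{32}{23} = 36 \cdot \frac{32}{23} = \frac{1152}{23}$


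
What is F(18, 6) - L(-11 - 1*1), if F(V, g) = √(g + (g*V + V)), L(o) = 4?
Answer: -4 + 2*√33 ≈ 7.4891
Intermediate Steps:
F(V, g) = √(V + g + V*g) (F(V, g) = √(g + (V*g + V)) = √(g + (V + V*g)) = √(V + g + V*g))
F(18, 6) - L(-11 - 1*1) = √(18 + 6 + 18*6) - 1*4 = √(18 + 6 + 108) - 4 = √132 - 4 = 2*√33 - 4 = -4 + 2*√33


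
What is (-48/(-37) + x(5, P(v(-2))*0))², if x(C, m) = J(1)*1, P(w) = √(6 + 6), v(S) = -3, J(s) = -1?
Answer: 121/1369 ≈ 0.088386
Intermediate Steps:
P(w) = 2*√3 (P(w) = √12 = 2*√3)
x(C, m) = -1 (x(C, m) = -1*1 = -1)
(-48/(-37) + x(5, P(v(-2))*0))² = (-48/(-37) - 1)² = (-48*(-1/37) - 1)² = (48/37 - 1)² = (11/37)² = 121/1369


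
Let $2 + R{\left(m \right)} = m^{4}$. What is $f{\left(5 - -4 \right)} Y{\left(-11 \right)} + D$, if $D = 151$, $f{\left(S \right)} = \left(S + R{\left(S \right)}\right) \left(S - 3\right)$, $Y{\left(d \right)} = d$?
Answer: $-433337$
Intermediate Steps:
$R{\left(m \right)} = -2 + m^{4}$
$f{\left(S \right)} = \left(-3 + S\right) \left(-2 + S + S^{4}\right)$ ($f{\left(S \right)} = \left(S + \left(-2 + S^{4}\right)\right) \left(S - 3\right) = \left(-2 + S + S^{4}\right) \left(-3 + S\right) = \left(-3 + S\right) \left(-2 + S + S^{4}\right)$)
$f{\left(5 - -4 \right)} Y{\left(-11 \right)} + D = \left(6 + \left(5 - -4\right)^{2} + \left(5 - -4\right)^{5} - 5 \left(5 - -4\right) - 3 \left(5 - -4\right)^{4}\right) \left(-11\right) + 151 = \left(6 + \left(5 + 4\right)^{2} + \left(5 + 4\right)^{5} - 5 \left(5 + 4\right) - 3 \left(5 + 4\right)^{4}\right) \left(-11\right) + 151 = \left(6 + 9^{2} + 9^{5} - 45 - 3 \cdot 9^{4}\right) \left(-11\right) + 151 = \left(6 + 81 + 59049 - 45 - 19683\right) \left(-11\right) + 151 = 39408 \left(-11\right) + 151 = -433488 + 151 = -433337$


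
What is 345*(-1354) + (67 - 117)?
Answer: -467180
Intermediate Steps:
345*(-1354) + (67 - 117) = -467130 - 50 = -467180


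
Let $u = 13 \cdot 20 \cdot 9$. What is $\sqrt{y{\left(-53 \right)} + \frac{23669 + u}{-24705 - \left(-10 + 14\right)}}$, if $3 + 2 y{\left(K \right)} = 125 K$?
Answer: $\frac{i \sqrt{2023954589215}}{24709} \approx 57.576 i$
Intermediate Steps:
$y{\left(K \right)} = - \frac{3}{2} + \frac{125 K}{2}$
$u = 2340$ ($u = 260 \cdot 9 = 2340$)
$\sqrt{y{\left(-53 \right)} + \frac{23669 + u}{-24705 - \left(-10 + 14\right)}} = \sqrt{\left(- \frac{3}{2} + \frac{125}{2} \left(-53\right)\right) + \frac{23669 + 2340}{-24705 - \left(-10 + 14\right)}} = \sqrt{\left(- \frac{3}{2} - \frac{6625}{2}\right) + \frac{26009}{-24705 - 4}} = \sqrt{-3314 + \frac{26009}{-24705 - 4}} = \sqrt{-3314 + \frac{26009}{-24709}} = \sqrt{-3314 + 26009 \left(- \frac{1}{24709}\right)} = \sqrt{-3314 - \frac{26009}{24709}} = \sqrt{- \frac{81911635}{24709}} = \frac{i \sqrt{2023954589215}}{24709}$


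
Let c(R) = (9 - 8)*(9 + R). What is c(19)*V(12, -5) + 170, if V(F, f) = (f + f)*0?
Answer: 170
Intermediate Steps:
V(F, f) = 0 (V(F, f) = (2*f)*0 = 0)
c(R) = 9 + R (c(R) = 1*(9 + R) = 9 + R)
c(19)*V(12, -5) + 170 = (9 + 19)*0 + 170 = 28*0 + 170 = 0 + 170 = 170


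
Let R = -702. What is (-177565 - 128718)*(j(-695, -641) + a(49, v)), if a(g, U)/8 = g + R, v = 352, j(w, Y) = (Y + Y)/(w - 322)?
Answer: 1626830117858/1017 ≈ 1.5996e+9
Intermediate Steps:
j(w, Y) = 2*Y/(-322 + w) (j(w, Y) = (2*Y)/(-322 + w) = 2*Y/(-322 + w))
a(g, U) = -5616 + 8*g (a(g, U) = 8*(g - 702) = 8*(-702 + g) = -5616 + 8*g)
(-177565 - 128718)*(j(-695, -641) + a(49, v)) = (-177565 - 128718)*(2*(-641)/(-322 - 695) + (-5616 + 8*49)) = -306283*(2*(-641)/(-1017) + (-5616 + 392)) = -306283*(2*(-641)*(-1/1017) - 5224) = -306283*(1282/1017 - 5224) = -306283*(-5311526/1017) = 1626830117858/1017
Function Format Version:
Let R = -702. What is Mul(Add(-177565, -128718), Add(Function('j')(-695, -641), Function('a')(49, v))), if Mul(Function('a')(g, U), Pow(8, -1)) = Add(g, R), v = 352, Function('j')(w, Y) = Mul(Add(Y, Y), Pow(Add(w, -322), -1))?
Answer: Rational(1626830117858, 1017) ≈ 1.5996e+9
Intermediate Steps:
Function('j')(w, Y) = Mul(2, Y, Pow(Add(-322, w), -1)) (Function('j')(w, Y) = Mul(Mul(2, Y), Pow(Add(-322, w), -1)) = Mul(2, Y, Pow(Add(-322, w), -1)))
Function('a')(g, U) = Add(-5616, Mul(8, g)) (Function('a')(g, U) = Mul(8, Add(g, -702)) = Mul(8, Add(-702, g)) = Add(-5616, Mul(8, g)))
Mul(Add(-177565, -128718), Add(Function('j')(-695, -641), Function('a')(49, v))) = Mul(Add(-177565, -128718), Add(Mul(2, -641, Pow(Add(-322, -695), -1)), Add(-5616, Mul(8, 49)))) = Mul(-306283, Add(Mul(2, -641, Pow(-1017, -1)), Add(-5616, 392))) = Mul(-306283, Add(Mul(2, -641, Rational(-1, 1017)), -5224)) = Mul(-306283, Add(Rational(1282, 1017), -5224)) = Mul(-306283, Rational(-5311526, 1017)) = Rational(1626830117858, 1017)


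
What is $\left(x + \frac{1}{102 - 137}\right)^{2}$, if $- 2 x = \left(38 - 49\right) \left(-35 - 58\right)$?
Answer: $\frac{1282141249}{4900} \approx 2.6166 \cdot 10^{5}$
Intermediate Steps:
$x = - \frac{1023}{2}$ ($x = - \frac{\left(38 - 49\right) \left(-35 - 58\right)}{2} = - \frac{\left(-11\right) \left(-93\right)}{2} = \left(- \frac{1}{2}\right) 1023 = - \frac{1023}{2} \approx -511.5$)
$\left(x + \frac{1}{102 - 137}\right)^{2} = \left(- \frac{1023}{2} + \frac{1}{102 - 137}\right)^{2} = \left(- \frac{1023}{2} + \frac{1}{-35}\right)^{2} = \left(- \frac{1023}{2} - \frac{1}{35}\right)^{2} = \left(- \frac{35807}{70}\right)^{2} = \frac{1282141249}{4900}$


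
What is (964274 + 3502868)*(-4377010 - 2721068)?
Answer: -31708122353076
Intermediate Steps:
(964274 + 3502868)*(-4377010 - 2721068) = 4467142*(-7098078) = -31708122353076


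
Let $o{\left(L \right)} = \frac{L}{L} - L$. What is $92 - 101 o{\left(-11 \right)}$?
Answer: $-1120$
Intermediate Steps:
$o{\left(L \right)} = 1 - L$
$92 - 101 o{\left(-11 \right)} = 92 - 101 \left(1 - -11\right) = 92 - 101 \left(1 + 11\right) = 92 - 1212 = -1120$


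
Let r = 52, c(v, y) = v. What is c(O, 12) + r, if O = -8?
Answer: 44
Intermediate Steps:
c(O, 12) + r = -8 + 52 = 44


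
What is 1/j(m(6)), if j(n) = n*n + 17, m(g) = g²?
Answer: 1/1313 ≈ 0.00076161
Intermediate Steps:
j(n) = 17 + n² (j(n) = n² + 17 = 17 + n²)
1/j(m(6)) = 1/(17 + (6²)²) = 1/(17 + 36²) = 1/(17 + 1296) = 1/1313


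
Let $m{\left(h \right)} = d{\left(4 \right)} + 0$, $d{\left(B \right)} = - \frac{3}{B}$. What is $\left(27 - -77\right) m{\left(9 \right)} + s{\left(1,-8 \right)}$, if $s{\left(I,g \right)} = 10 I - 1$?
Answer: $-69$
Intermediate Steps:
$s{\left(I,g \right)} = -1 + 10 I$
$m{\left(h \right)} = - \frac{3}{4}$ ($m{\left(h \right)} = - \frac{3}{4} + 0 = - \frac{3}{4}$)
$\left(27 - -77\right) m{\left(9 \right)} + s{\left(1,-8 \right)} = \left(27 - -77\right) \left(- \frac{3}{4}\right) + \left(-1 + 10 \cdot 1\right) = \left(27 + 77\right) \left(- \frac{3}{4}\right) + \left(-1 + 10\right) = 104 \left(- \frac{3}{4}\right) + 9 = -78 + 9 = -69$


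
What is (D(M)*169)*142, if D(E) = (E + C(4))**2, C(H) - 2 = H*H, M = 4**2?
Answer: 27741688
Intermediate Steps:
M = 16
C(H) = 2 + H**2 (C(H) = 2 + H*H = 2 + H**2)
D(E) = (18 + E)**2 (D(E) = (E + (2 + 4**2))**2 = (E + (2 + 16))**2 = (E + 18)**2 = (18 + E)**2)
(D(M)*169)*142 = ((18 + 16)**2*169)*142 = (34**2*169)*142 = (1156*169)*142 = 195364*142 = 27741688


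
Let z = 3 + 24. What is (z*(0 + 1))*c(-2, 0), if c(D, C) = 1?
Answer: 27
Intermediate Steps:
z = 27
(z*(0 + 1))*c(-2, 0) = (27*(0 + 1))*1 = (27*1)*1 = 27*1 = 27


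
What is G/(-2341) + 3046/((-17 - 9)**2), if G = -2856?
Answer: 4530671/791258 ≈ 5.7259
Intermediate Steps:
G/(-2341) + 3046/((-17 - 9)**2) = -2856/(-2341) + 3046/((-17 - 9)**2) = -2856*(-1/2341) + 3046/((-26)**2) = 2856/2341 + 3046/676 = 2856/2341 + 3046*(1/676) = 2856/2341 + 1523/338 = 4530671/791258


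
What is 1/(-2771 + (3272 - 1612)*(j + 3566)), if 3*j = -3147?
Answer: 1/4175449 ≈ 2.3950e-7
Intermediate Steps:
j = -1049 (j = (1/3)*(-3147) = -1049)
1/(-2771 + (3272 - 1612)*(j + 3566)) = 1/(-2771 + (3272 - 1612)*(-1049 + 3566)) = 1/(-2771 + 1660*2517) = 1/(-2771 + 4178220) = 1/4175449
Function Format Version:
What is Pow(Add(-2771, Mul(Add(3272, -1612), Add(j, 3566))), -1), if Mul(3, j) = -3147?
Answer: Rational(1, 4175449) ≈ 2.3950e-7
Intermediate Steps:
j = -1049 (j = Mul(Rational(1, 3), -3147) = -1049)
Pow(Add(-2771, Mul(Add(3272, -1612), Add(j, 3566))), -1) = Pow(Add(-2771, Mul(Add(3272, -1612), Add(-1049, 3566))), -1) = Pow(Add(-2771, Mul(1660, 2517)), -1) = Pow(Add(-2771, 4178220), -1) = Pow(4175449, -1) = Rational(1, 4175449)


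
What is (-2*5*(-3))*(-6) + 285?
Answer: 105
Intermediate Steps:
(-2*5*(-3))*(-6) + 285 = -10*(-3)*(-6) + 285 = 30*(-6) + 285 = -180 + 285 = 105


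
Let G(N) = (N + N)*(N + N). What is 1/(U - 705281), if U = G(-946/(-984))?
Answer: -60516/42680561267 ≈ -1.4179e-6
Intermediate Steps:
G(N) = 4*N**2 (G(N) = (2*N)*(2*N) = 4*N**2)
U = 223729/60516 (U = 4*(-946/(-984))**2 = 4*(-946*(-1/984))**2 = 4*(473/492)**2 = 4*(223729/242064) = 223729/60516 ≈ 3.6970)
1/(U - 705281) = 1/(223729/60516 - 705281) = 1/(-42680561267/60516) = -60516/42680561267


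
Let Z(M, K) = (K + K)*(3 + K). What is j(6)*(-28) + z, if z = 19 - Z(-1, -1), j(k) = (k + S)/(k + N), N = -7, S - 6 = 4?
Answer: 471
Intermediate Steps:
S = 10 (S = 6 + 4 = 10)
Z(M, K) = 2*K*(3 + K) (Z(M, K) = (2*K)*(3 + K) = 2*K*(3 + K))
j(k) = (10 + k)/(-7 + k) (j(k) = (k + 10)/(k - 7) = (10 + k)/(-7 + k))
z = 23 (z = 19 - 2*(-1)*(3 - 1) = 19 - 2*(-1)*2 = 19 - 1*(-4) = 19 + 4 = 23)
j(6)*(-28) + z = ((10 + 6)/(-7 + 6))*(-28) + 23 = (16/(-1))*(-28) + 23 = -1*16*(-28) + 23 = -16*(-28) + 23 = 448 + 23 = 471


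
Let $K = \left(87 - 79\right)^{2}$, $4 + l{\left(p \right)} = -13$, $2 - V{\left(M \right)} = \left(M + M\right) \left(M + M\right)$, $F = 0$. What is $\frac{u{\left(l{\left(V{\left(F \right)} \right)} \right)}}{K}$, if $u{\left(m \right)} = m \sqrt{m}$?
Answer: $- \frac{17 i \sqrt{17}}{64} \approx - 1.0952 i$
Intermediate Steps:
$V{\left(M \right)} = 2 - 4 M^{2}$ ($V{\left(M \right)} = 2 - \left(M + M\right) \left(M + M\right) = 2 - 2 M 2 M = 2 - 4 M^{2}$)
$l{\left(p \right)} = -17$ ($l{\left(p \right)} = -4 - 13 = -17$)
$u{\left(m \right)} = m^{\frac{3}{2}}$
$K = 64$ ($K = 8^{2} = 64$)
$\frac{u{\left(l{\left(V{\left(F \right)} \right)} \right)}}{K} = \frac{\left(-17\right)^{\frac{3}{2}}}{64} = - 17 i \sqrt{17} \cdot \frac{1}{64} = - \frac{17 i \sqrt{17}}{64}$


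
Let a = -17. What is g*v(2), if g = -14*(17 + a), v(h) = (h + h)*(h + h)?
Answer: 0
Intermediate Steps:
v(h) = 4*h² (v(h) = (2*h)*(2*h) = 4*h²)
g = 0 (g = -14*(17 - 17) = -14*0 = 0)
g*v(2) = 0*(4*2²) = 0*(4*4) = 0*16 = 0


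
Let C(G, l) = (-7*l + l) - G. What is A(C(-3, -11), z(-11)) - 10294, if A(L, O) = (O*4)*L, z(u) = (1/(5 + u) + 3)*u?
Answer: -18896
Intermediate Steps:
C(G, l) = -G - 6*l (C(G, l) = -6*l - G = -G - 6*l)
z(u) = u*(3 + 1/(5 + u)) (z(u) = (3 + 1/(5 + u))*u = u*(3 + 1/(5 + u)))
A(L, O) = 4*L*O (A(L, O) = (4*O)*L = 4*L*O)
A(C(-3, -11), z(-11)) - 10294 = 4*(-1*(-3) - 6*(-11))*(-11*(16 + 3*(-11))/(5 - 11)) - 10294 = 4*(3 + 66)*(-11*(16 - 33)/(-6)) - 10294 = 4*69*(-11*(-⅙)*(-17)) - 10294 = 4*69*(-187/6) - 10294 = -8602 - 10294 = -18896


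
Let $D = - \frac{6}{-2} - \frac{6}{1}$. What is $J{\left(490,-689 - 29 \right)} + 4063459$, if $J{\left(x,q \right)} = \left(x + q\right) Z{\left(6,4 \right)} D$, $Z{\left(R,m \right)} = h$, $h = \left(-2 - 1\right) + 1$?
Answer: $4062091$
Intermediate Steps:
$h = -2$ ($h = -3 + 1 = -2$)
$Z{\left(R,m \right)} = -2$
$D = -3$ ($D = \left(-6\right) \left(- \frac{1}{2}\right) - 6 = 3 - 6 = -3$)
$J{\left(x,q \right)} = 6 q + 6 x$ ($J{\left(x,q \right)} = \left(x + q\right) \left(-2\right) \left(-3\right) = \left(q + x\right) \left(-2\right) \left(-3\right) = \left(- 2 q - 2 x\right) \left(-3\right) = 6 q + 6 x$)
$J{\left(490,-689 - 29 \right)} + 4063459 = \left(6 \left(-689 - 29\right) + 6 \cdot 490\right) + 4063459 = \left(6 \left(-689 - 29\right) + 2940\right) + 4063459 = \left(6 \left(-718\right) + 2940\right) + 4063459 = \left(-4308 + 2940\right) + 4063459 = -1368 + 4063459 = 4062091$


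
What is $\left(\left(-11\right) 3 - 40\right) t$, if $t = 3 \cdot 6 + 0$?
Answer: $-1314$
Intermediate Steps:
$t = 18$ ($t = 18 + 0 = 18$)
$\left(\left(-11\right) 3 - 40\right) t = \left(\left(-11\right) 3 - 40\right) 18 = \left(-33 - 40\right) 18 = \left(-73\right) 18 = -1314$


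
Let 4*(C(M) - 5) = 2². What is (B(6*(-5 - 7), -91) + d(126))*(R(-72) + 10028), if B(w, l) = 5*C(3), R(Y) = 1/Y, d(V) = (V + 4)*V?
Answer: 1974711025/12 ≈ 1.6456e+8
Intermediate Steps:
C(M) = 6 (C(M) = 5 + (¼)*2² = 5 + (¼)*4 = 5 + 1 = 6)
d(V) = V*(4 + V) (d(V) = (4 + V)*V = V*(4 + V))
B(w, l) = 30 (B(w, l) = 5*6 = 30)
(B(6*(-5 - 7), -91) + d(126))*(R(-72) + 10028) = (30 + 126*(4 + 126))*(1/(-72) + 10028) = (30 + 126*130)*(-1/72 + 10028) = (30 + 16380)*(722015/72) = 16410*(722015/72) = 1974711025/12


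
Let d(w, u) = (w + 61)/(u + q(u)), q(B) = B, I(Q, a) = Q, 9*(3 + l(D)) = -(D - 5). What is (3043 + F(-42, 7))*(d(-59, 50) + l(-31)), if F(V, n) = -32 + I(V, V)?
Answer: 151419/50 ≈ 3028.4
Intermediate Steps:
l(D) = -22/9 - D/9 (l(D) = -3 + (-(D - 5))/9 = -3 + (-(-5 + D))/9 = -3 + (5 - D)/9 = -3 + (5/9 - D/9) = -22/9 - D/9)
F(V, n) = -32 + V
d(w, u) = (61 + w)/(2*u) (d(w, u) = (w + 61)/(u + u) = (61 + w)/((2*u)) = (61 + w)*(1/(2*u)) = (61 + w)/(2*u))
(3043 + F(-42, 7))*(d(-59, 50) + l(-31)) = (3043 + (-32 - 42))*((½)*(61 - 59)/50 + (-22/9 - ⅑*(-31))) = (3043 - 74)*((½)*(1/50)*2 + (-22/9 + 31/9)) = 2969*(1/50 + 1) = 2969*(51/50) = 151419/50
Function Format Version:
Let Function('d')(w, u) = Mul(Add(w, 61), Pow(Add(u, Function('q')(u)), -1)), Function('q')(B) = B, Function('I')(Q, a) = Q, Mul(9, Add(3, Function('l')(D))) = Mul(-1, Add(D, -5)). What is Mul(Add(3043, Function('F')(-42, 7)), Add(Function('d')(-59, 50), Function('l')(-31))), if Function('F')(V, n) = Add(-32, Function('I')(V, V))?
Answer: Rational(151419, 50) ≈ 3028.4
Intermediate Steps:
Function('l')(D) = Add(Rational(-22, 9), Mul(Rational(-1, 9), D)) (Function('l')(D) = Add(-3, Mul(Rational(1, 9), Mul(-1, Add(D, -5)))) = Add(-3, Mul(Rational(1, 9), Mul(-1, Add(-5, D)))) = Add(-3, Mul(Rational(1, 9), Add(5, Mul(-1, D)))) = Add(-3, Add(Rational(5, 9), Mul(Rational(-1, 9), D))) = Add(Rational(-22, 9), Mul(Rational(-1, 9), D)))
Function('F')(V, n) = Add(-32, V)
Function('d')(w, u) = Mul(Rational(1, 2), Pow(u, -1), Add(61, w)) (Function('d')(w, u) = Mul(Add(w, 61), Pow(Add(u, u), -1)) = Mul(Add(61, w), Pow(Mul(2, u), -1)) = Mul(Add(61, w), Mul(Rational(1, 2), Pow(u, -1))) = Mul(Rational(1, 2), Pow(u, -1), Add(61, w)))
Mul(Add(3043, Function('F')(-42, 7)), Add(Function('d')(-59, 50), Function('l')(-31))) = Mul(Add(3043, Add(-32, -42)), Add(Mul(Rational(1, 2), Pow(50, -1), Add(61, -59)), Add(Rational(-22, 9), Mul(Rational(-1, 9), -31)))) = Mul(Add(3043, -74), Add(Mul(Rational(1, 2), Rational(1, 50), 2), Add(Rational(-22, 9), Rational(31, 9)))) = Mul(2969, Add(Rational(1, 50), 1)) = Mul(2969, Rational(51, 50)) = Rational(151419, 50)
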